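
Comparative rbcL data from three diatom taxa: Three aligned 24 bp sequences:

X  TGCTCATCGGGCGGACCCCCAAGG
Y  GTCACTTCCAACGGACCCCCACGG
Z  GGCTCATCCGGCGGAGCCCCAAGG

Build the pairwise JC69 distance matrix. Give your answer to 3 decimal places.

X–Y: 8/24 sites differ → p ≈ 0.333333, d = −0.75 ln(1 − 0.444444) = 0.440839 ≈ 0.441.
X–Z: 3/24 sites differ → p = 0.125, d = −0.75 ln(1 − 0.166667) = 0.136741 ≈ 0.137.
Y–Z: 7/24 sites differ → p ≈ 0.291667, d = −0.75 ln(1 − 0.388889) = 0.369358 ≈ 0.369.

d(X,Y) = 0.441, d(X,Z) = 0.137, d(Y,Z) = 0.369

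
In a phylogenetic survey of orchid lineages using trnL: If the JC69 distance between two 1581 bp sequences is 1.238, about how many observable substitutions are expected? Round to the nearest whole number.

Invert JC69: p = (3/4)(1 − e^(−4d/3)) = 0.75 × (1 − e^(-1.650667)) = 0.75 × (1 − 0.191922) = 0.606059.
Expected differing sites = pL ≈ 0.606059 × 1581 = 958.179279 ≈ 958.

958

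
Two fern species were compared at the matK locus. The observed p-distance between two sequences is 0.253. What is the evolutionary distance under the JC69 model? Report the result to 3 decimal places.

d = −(3/4) ln(1 − 4p/3) = −0.75 ln(1 − 0.337333) = −0.75 ln(0.662667)
  = −0.75 × (-0.411483) = 0.308612 substitutions/site.

0.309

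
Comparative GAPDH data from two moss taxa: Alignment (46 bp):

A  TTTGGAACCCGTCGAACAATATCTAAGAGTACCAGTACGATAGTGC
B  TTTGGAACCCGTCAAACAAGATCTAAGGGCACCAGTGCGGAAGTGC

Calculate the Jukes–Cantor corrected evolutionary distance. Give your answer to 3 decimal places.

The sequences differ at 7 of 46 sites (14, 20, 28, 30, 37, 40, 41), so p = 7/46 ≈ 0.152174.
d = −(3/4) ln(1 − 4p/3) = −0.75 ln(1 − 0.202899) = −0.75 ln(0.797101)
  = −0.75 × (-0.226774) = 0.170081 substitutions/site.

0.170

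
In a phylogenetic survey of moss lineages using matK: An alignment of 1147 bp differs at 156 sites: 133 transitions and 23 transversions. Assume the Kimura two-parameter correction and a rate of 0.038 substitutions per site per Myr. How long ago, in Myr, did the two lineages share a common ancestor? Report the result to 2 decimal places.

P = 133/1147 ≈ 0.115955 and Q = 23/1147 ≈ 0.020052.
Under the Kimura two-parameter model, d = −½ ln(1 − 2P − Q) − ¼ ln(1 − 2Q).
1 − 2P − Q = 0.748038, giving −½ ln(0.748038) = 0.145151.
1 − 2Q = 0.959896, giving −¼ ln(0.959896) = 0.010233.
d = 0.145151 + 0.010233 = 0.155384.
Under a molecular clock d = 2μt, so t = d/(2μ) = 0.155384 / (2 × 0.038) = 2.04 Myr.

2.04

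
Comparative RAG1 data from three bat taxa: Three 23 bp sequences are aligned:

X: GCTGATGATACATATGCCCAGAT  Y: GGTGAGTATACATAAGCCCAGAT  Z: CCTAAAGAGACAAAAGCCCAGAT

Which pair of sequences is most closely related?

X–Y: 4/23 differ, p = 0.174, d = 0.198.
X–Z: 6/23 differ, p = 0.261, d = 0.321.
Y–Z: 7/23 differ, p = 0.304, d = 0.390.
The smallest distance is between X and Y.

X and Y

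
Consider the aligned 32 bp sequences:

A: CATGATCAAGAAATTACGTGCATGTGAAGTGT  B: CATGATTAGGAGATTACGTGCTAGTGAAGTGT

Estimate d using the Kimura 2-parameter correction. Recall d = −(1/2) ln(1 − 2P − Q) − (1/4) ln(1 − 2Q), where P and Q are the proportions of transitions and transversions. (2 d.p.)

0.18

Of 32 sites, 3 differences are transitions and 2 are transversions, so P = 3/32 = 0.09375 and Q = 2/32 = 0.0625.
Under the Kimura two-parameter model, d = −½ ln(1 − 2P − Q) − ¼ ln(1 − 2Q).
1 − 2P − Q = 0.75, giving −½ ln(0.75) = 0.143841.
1 − 2Q = 0.875, giving −¼ ln(0.875) = 0.033383.
d = 0.143841 + 0.033383 = 0.177224.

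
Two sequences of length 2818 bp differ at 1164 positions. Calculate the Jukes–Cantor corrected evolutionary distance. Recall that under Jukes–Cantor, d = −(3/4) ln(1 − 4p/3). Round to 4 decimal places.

p = 1164/2818 ≈ 0.413059.
d = −(3/4) ln(1 − 4p/3) = −0.75 ln(1 − 0.550745) = −0.75 ln(0.449255)
  = −0.75 × (-0.800165) = 0.600124 substitutions/site.

0.6001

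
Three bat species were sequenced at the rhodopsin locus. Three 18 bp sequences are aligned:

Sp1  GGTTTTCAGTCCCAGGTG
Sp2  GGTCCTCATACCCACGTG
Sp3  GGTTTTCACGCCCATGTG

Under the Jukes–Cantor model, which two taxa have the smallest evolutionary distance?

Sp1–Sp2: 5/18 differ, p = 0.278, d = 0.347.
Sp1–Sp3: 3/18 differ, p = 0.167, d = 0.188.
Sp2–Sp3: 5/18 differ, p = 0.278, d = 0.347.
The smallest distance is between Sp1 and Sp3.

Sp1 and Sp3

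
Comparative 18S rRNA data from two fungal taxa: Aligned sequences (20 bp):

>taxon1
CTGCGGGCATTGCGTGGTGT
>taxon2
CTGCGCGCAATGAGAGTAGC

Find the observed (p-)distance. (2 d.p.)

0.35

The sequences differ at 7 of 20 positions (sites 6, 10, 13, 15, 17, 18, 20).
p = 7/20 = 0.35.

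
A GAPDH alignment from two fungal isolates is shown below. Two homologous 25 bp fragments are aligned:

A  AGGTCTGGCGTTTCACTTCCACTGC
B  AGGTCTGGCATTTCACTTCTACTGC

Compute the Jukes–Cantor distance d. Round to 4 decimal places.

0.0846

The sequences differ at 2 of 25 sites (10, 20), so p = 2/25 = 0.08.
d = −(3/4) ln(1 − 4p/3) = −0.75 ln(1 − 0.106667) = −0.75 ln(0.893333)
  = −0.75 × (-0.112796) = 0.084597 substitutions/site.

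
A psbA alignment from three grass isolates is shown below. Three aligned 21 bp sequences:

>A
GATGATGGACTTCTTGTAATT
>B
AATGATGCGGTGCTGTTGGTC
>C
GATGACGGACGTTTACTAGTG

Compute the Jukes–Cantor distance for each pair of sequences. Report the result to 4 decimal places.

A–B: 10/21 sites differ → p ≈ 0.47619, d = −0.75 ln(1 − 0.63492) = 0.755729 ≈ 0.7557.
A–C: 7/21 sites differ → p ≈ 0.333333, d = −0.75 ln(1 − 0.444444) = 0.440839 ≈ 0.4408.
B–C: 12/21 sites differ → p ≈ 0.571429, d = −0.75 ln(1 − 0.761905) = 1.076314 ≈ 1.0763.

d(A,B) = 0.7557, d(A,C) = 0.4408, d(B,C) = 1.0763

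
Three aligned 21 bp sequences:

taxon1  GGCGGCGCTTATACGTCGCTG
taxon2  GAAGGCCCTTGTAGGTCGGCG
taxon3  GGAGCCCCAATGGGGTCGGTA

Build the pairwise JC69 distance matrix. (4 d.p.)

d(taxon1,taxon2) = 0.4408, d(taxon1,taxon3) = 0.8990, d(taxon2,taxon3) = 0.6355

taxon1–taxon2: 7/21 sites differ → p ≈ 0.333333, d = −0.75 ln(1 − 0.444444) = 0.440839 ≈ 0.4408.
taxon1–taxon3: 11/21 sites differ → p ≈ 0.52381, d = −0.75 ln(1 − 0.698413) = 0.899023 ≈ 0.8990.
taxon2–taxon3: 9/21 sites differ → p ≈ 0.428571, d = −0.75 ln(1 − 0.571428) = 0.635472 ≈ 0.6355.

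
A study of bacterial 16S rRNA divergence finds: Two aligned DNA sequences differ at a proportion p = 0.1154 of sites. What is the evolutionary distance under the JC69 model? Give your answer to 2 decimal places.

0.13

d = −(3/4) ln(1 − 4p/3) = −0.75 ln(1 − 0.153867) = −0.75 ln(0.846133)
  = −0.75 × (-0.167079) = 0.125309 substitutions/site.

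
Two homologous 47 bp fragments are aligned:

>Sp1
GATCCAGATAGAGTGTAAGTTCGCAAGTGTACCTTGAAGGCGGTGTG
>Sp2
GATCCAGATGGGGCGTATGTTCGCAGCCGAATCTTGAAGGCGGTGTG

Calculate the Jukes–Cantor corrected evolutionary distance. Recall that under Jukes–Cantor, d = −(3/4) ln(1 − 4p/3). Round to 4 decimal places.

0.2211

The sequences differ at 9 of 47 sites (10, 12, 14, 18, 26, 27, 28, 30, 32), so p = 9/47 ≈ 0.191489.
d = −(3/4) ln(1 − 4p/3) = −0.75 ln(1 − 0.255319) = −0.75 ln(0.744681)
  = −0.75 × (-0.294799) = 0.221099 substitutions/site.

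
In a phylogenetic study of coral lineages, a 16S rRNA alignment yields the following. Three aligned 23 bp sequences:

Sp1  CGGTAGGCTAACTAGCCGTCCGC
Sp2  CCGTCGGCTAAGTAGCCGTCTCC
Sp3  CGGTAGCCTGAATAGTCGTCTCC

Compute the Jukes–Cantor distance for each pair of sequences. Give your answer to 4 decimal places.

Sp1–Sp2: 5/23 sites differ → p ≈ 0.217391, d = −0.75 ln(1 − 0.289855) = 0.256715 ≈ 0.2567.
Sp1–Sp3: 6/23 sites differ → p ≈ 0.26087, d = −0.75 ln(1 − 0.347827) = 0.320584 ≈ 0.3206.
Sp2–Sp3: 6/23 sites differ → p ≈ 0.26087, d = −0.75 ln(1 − 0.347827) = 0.320584 ≈ 0.3206.

d(Sp1,Sp2) = 0.2567, d(Sp1,Sp3) = 0.3206, d(Sp2,Sp3) = 0.3206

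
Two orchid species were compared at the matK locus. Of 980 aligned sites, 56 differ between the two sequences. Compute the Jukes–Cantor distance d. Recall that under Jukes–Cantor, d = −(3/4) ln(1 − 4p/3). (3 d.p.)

0.059

p = 56/980 ≈ 0.057143.
d = −(3/4) ln(1 − 4p/3) = −0.75 ln(1 − 0.076191) = −0.75 ln(0.923809)
  = −0.75 × (-0.079250) = 0.059438 substitutions/site.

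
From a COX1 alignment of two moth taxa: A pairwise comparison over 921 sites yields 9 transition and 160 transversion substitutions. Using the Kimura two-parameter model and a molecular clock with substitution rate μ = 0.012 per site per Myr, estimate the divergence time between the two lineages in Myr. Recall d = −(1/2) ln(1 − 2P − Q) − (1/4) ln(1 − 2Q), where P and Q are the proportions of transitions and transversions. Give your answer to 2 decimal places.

P = 9/921 ≈ 0.009772 and Q = 160/921 ≈ 0.173724.
Under the Kimura two-parameter model, d = −½ ln(1 − 2P − Q) − ¼ ln(1 − 2Q).
1 − 2P − Q = 0.806732, giving −½ ln(0.806732) = 0.107382.
1 − 2Q = 0.652552, giving −¼ ln(0.652552) = 0.106716.
d = 0.107382 + 0.106716 = 0.214098.
Under a molecular clock d = 2μt, so t = d/(2μ) = 0.214098 / (2 × 0.012) = 8.92 Myr.

8.92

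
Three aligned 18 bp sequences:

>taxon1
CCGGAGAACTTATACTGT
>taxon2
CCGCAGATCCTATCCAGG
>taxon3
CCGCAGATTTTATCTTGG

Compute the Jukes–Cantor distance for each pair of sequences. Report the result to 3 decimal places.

d(taxon1,taxon2) = 0.441, d(taxon1,taxon3) = 0.441, d(taxon2,taxon3) = 0.264

taxon1–taxon2: 6/18 sites differ → p ≈ 0.333333, d = −0.75 ln(1 − 0.444444) = 0.440839 ≈ 0.441.
taxon1–taxon3: 6/18 sites differ → p ≈ 0.333333, d = −0.75 ln(1 − 0.444444) = 0.440839 ≈ 0.441.
taxon2–taxon3: 4/18 sites differ → p ≈ 0.222222, d = −0.75 ln(1 − 0.296296) = 0.263548 ≈ 0.264.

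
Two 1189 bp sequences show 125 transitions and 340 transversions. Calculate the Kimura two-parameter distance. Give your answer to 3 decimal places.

0.555

P = 125/1189 ≈ 0.10513 and Q = 340/1189 ≈ 0.285955.
Under the Kimura two-parameter model, d = −½ ln(1 − 2P − Q) − ¼ ln(1 − 2Q).
1 − 2P − Q = 0.503785, giving −½ ln(0.503785) = 0.342803.
1 − 2Q = 0.42809, giving −¼ ln(0.42809) = 0.212105.
d = 0.342803 + 0.212105 = 0.554908.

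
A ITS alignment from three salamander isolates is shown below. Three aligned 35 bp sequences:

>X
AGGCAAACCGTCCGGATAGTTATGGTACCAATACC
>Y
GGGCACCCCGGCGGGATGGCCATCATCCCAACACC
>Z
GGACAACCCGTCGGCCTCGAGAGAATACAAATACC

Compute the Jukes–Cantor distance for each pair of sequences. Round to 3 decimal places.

d(X,Y) = 0.458, d(X,Z) = 0.513, d(Y,Z) = 0.513

X–Y: 12/35 sites differ → p ≈ 0.342857, d = −0.75 ln(1 − 0.457143) = 0.458182 ≈ 0.458.
X–Z: 13/35 sites differ → p ≈ 0.371429, d = −0.75 ln(1 − 0.495239) = 0.512753 ≈ 0.513.
Y–Z: 13/35 sites differ → p ≈ 0.371429, d = −0.75 ln(1 − 0.495239) = 0.512753 ≈ 0.513.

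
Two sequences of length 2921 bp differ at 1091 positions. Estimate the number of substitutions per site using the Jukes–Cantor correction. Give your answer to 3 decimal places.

p = 1091/2921 ≈ 0.373502.
d = −(3/4) ln(1 − 4p/3) = −0.75 ln(1 − 0.498003) = −0.75 ln(0.501997)
  = −0.75 × (-0.689161) = 0.516871 substitutions/site.

0.517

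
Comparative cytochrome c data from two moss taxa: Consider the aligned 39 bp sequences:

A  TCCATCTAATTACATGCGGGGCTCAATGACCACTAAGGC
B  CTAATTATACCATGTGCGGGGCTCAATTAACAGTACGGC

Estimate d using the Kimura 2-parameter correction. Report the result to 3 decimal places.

Of 39 sites, 7 differences are transitions and 7 are transversions, so P = 7/39 ≈ 0.179487 and Q = 7/39 ≈ 0.179487.
Under the Kimura two-parameter model, d = −½ ln(1 − 2P − Q) − ¼ ln(1 − 2Q).
1 − 2P − Q = 0.461539, giving −½ ln(0.461539) = 0.386594.
1 − 2Q = 0.641026, giving −¼ ln(0.641026) = 0.111171.
d = 0.386594 + 0.111171 = 0.497765.

0.498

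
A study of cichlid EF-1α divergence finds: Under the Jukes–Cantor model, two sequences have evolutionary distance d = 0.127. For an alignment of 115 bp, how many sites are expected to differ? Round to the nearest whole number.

Invert JC69: p = (3/4)(1 − e^(−4d/3)) = 0.75 × (1 − e^(-0.169333)) = 0.75 × (1 − 0.844228) = 0.116829.
Expected differing sites = pL ≈ 0.116829 × 115 = 13.435335 ≈ 13.

13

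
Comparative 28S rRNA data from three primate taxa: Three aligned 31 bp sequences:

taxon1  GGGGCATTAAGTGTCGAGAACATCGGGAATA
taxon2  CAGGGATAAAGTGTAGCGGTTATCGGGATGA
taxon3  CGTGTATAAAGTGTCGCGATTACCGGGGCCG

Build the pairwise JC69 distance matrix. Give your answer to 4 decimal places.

d(taxon1,taxon2) = 0.4806, d(taxon1,taxon3) = 0.5445, d(taxon2,taxon3) = 0.4217

taxon1–taxon2: 11/31 sites differ → p ≈ 0.354839, d = −0.75 ln(1 − 0.473119) = 0.480585 ≈ 0.4806.
taxon1–taxon3: 12/31 sites differ → p ≈ 0.387097, d = −0.75 ln(1 − 0.516129) = 0.544453 ≈ 0.5445.
taxon2–taxon3: 10/31 sites differ → p ≈ 0.322581, d = −0.75 ln(1 − 0.430108) = 0.421731 ≈ 0.4217.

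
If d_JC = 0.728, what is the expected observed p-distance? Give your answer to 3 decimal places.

0.466

p = (3/4)(1 − e^(−4d/3)) = 0.75 × (1 − e^(-0.970667)) = 0.75 × (1 − 0.378830) = 0.465878.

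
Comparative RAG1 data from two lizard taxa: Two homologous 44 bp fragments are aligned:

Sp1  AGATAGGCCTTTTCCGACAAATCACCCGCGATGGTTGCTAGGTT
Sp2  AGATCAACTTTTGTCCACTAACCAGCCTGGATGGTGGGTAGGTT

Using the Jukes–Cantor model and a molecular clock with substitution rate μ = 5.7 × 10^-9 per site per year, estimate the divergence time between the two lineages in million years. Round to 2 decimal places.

36.32

The sequences differ at 14 of 44 sites, so p = 14/44 ≈ 0.318182.
d = −(3/4) ln(1 − 4p/3) = −0.75 ln(1 − 0.424243) = −0.75 ln(0.575757)
  = −0.75 × (-0.552070) = 0.414053 substitutions/site.
Under a molecular clock d = 2μt, so t = d/(2μ) = 0.414053 / (2 × 5.7 × 10^-9) = 36.32 million years.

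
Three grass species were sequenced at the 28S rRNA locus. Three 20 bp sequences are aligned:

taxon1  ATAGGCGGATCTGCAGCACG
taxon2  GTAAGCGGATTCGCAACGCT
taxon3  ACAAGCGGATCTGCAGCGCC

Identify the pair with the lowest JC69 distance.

taxon1–taxon2: 7/20 differ, p = 0.350, d = 0.471.
taxon1–taxon3: 4/20 differ, p = 0.200, d = 0.233.
taxon2–taxon3: 6/20 differ, p = 0.300, d = 0.383.
The smallest distance is between taxon1 and taxon3.

taxon1 and taxon3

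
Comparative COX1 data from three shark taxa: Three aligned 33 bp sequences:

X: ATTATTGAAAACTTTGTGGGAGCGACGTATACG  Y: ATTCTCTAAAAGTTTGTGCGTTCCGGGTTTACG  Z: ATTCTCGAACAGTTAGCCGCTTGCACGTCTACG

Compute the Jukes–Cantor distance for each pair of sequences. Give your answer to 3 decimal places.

d(X,Y) = 0.441, d(X,Z) = 0.559, d(Y,Z) = 0.441

X–Y: 11/33 sites differ → p ≈ 0.333333, d = −0.75 ln(1 − 0.444444) = 0.440839 ≈ 0.441.
X–Z: 13/33 sites differ → p ≈ 0.393939, d = −0.75 ln(1 − 0.525252) = 0.558728 ≈ 0.559.
Y–Z: 11/33 sites differ → p ≈ 0.333333, d = −0.75 ln(1 − 0.444444) = 0.440839 ≈ 0.441.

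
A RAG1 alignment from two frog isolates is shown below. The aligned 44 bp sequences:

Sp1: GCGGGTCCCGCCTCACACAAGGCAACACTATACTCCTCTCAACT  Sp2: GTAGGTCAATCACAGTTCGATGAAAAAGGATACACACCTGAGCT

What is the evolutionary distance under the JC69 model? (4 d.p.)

The sequences differ at 22 of 44 sites, so p = 22/44 = 0.5.
d = −(3/4) ln(1 − 4p/3) = −0.75 ln(1 − 0.666667) = −0.75 ln(0.333333)
  = −0.75 × (-1.098613) = 0.823960 substitutions/site.

0.8240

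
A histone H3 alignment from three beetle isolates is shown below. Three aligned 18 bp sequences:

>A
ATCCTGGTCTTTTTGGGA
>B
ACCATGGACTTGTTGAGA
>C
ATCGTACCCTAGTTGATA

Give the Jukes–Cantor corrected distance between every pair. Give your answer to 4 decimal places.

A–B: 5/18 sites differ → p ≈ 0.277778, d = −0.75 ln(1 − 0.370371) = 0.346968 ≈ 0.3470.
A–C: 8/18 sites differ → p ≈ 0.444444, d = −0.75 ln(1 − 0.592592) = 0.673455 ≈ 0.6735.
B–C: 7/18 sites differ → p ≈ 0.388889, d = −0.75 ln(1 − 0.518519) = 0.548166 ≈ 0.5482.

d(A,B) = 0.3470, d(A,C) = 0.6735, d(B,C) = 0.5482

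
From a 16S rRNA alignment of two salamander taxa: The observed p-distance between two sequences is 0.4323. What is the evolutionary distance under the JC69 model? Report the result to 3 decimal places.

0.644

d = −(3/4) ln(1 − 4p/3) = −0.75 ln(1 − 0.5764) = −0.75 ln(0.4236)
  = −0.75 × (-0.858966) = 0.644225 substitutions/site.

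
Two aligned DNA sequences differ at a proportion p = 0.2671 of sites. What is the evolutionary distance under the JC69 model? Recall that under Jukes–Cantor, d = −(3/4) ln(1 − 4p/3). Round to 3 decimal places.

0.330

d = −(3/4) ln(1 − 4p/3) = −0.75 ln(1 − 0.356133) = −0.75 ln(0.643867)
  = −0.75 × (-0.440263) = 0.330197 substitutions/site.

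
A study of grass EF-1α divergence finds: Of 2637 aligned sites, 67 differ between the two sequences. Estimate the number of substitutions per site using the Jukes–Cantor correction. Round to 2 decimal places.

p = 67/2637 ≈ 0.025408.
d = −(3/4) ln(1 − 4p/3) = −0.75 ln(1 − 0.033877) = −0.75 ln(0.966123)
  = −0.75 × (-0.034464) = 0.025848 substitutions/site.

0.03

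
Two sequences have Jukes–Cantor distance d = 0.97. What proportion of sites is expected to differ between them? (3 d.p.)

p = (3/4)(1 − e^(−4d/3)) = 0.75 × (1 − e^(-1.293333)) = 0.75 × (1 − 0.274355) = 0.544234.

0.544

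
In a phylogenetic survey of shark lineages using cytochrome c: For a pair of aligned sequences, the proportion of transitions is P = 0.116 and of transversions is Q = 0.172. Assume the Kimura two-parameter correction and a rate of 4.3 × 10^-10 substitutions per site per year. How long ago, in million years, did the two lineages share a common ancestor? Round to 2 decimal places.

Under the Kimura two-parameter model, d = −½ ln(1 − 2P − Q) − ¼ ln(1 − 2Q).
1 − 2P − Q = 0.596, giving −½ ln(0.596) = 0.258757.
1 − 2Q = 0.656, giving −¼ ln(0.656) = 0.105399.
d = 0.258757 + 0.105399 = 0.364156.
Under a molecular clock d = 2μt, so t = d/(2μ) = 0.364156 / (2 × 4.3 × 10^-10) = 423.44 million years.

423.44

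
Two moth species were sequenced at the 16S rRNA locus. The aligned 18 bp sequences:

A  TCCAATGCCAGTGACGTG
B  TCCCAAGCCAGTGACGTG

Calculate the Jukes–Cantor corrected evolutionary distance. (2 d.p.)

0.12

The sequences differ at 2 of 18 sites (4, 6), so p = 2/18 ≈ 0.111111.
d = −(3/4) ln(1 − 4p/3) = −0.75 ln(1 − 0.148148) = −0.75 ln(0.851852)
  = −0.75 × (-0.160342) = 0.120257 substitutions/site.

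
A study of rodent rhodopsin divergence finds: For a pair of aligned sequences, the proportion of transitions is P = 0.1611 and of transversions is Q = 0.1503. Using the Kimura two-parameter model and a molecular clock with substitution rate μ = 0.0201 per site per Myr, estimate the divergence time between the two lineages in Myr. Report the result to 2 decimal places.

Under the Kimura two-parameter model, d = −½ ln(1 − 2P − Q) − ¼ ln(1 − 2Q).
1 − 2P − Q = 0.5275, giving −½ ln(0.5275) = 0.319803.
1 − 2Q = 0.6994, giving −¼ ln(0.6994) = 0.089383.
d = 0.319803 + 0.089383 = 0.409186.
Under a molecular clock d = 2μt, so t = d/(2μ) = 0.409186 / (2 × 0.0201) = 10.18 Myr.

10.18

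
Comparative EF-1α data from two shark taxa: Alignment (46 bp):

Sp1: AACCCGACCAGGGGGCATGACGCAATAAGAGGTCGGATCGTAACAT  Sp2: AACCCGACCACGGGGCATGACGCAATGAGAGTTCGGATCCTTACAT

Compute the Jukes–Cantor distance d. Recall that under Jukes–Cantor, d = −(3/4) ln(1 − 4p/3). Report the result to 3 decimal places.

0.117

The sequences differ at 5 of 46 sites (11, 27, 32, 40, 42), so p = 5/46 ≈ 0.108696.
d = −(3/4) ln(1 − 4p/3) = −0.75 ln(1 − 0.144928) = −0.75 ln(0.855072)
  = −0.75 × (-0.156570) = 0.117428 substitutions/site.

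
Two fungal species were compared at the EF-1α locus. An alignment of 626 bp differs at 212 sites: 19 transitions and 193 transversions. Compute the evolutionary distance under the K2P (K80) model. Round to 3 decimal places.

P = 19/626 ≈ 0.030351 and Q = 193/626 ≈ 0.308307.
Under the Kimura two-parameter model, d = −½ ln(1 − 2P − Q) − ¼ ln(1 − 2Q).
1 − 2P − Q = 0.630991, giving −½ ln(0.630991) = 0.230232.
1 − 2Q = 0.383386, giving −¼ ln(0.383386) = 0.239678.
d = 0.230232 + 0.239678 = 0.469910.

0.470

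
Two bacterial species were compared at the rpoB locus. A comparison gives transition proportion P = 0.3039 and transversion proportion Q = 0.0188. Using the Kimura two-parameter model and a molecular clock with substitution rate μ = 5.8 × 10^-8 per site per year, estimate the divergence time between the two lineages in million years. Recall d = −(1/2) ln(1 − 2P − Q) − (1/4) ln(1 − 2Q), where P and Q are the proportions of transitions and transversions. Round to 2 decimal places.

4.33

Under the Kimura two-parameter model, d = −½ ln(1 − 2P − Q) − ¼ ln(1 − 2Q).
1 − 2P − Q = 0.3734, giving −½ ln(0.3734) = 0.492553.
1 − 2Q = 0.9624, giving −¼ ln(0.9624) = 0.009581.
d = 0.492553 + 0.009581 = 0.502134.
Under a molecular clock d = 2μt, so t = d/(2μ) = 0.502134 / (2 × 5.8 × 10^-8) = 4.33 million years.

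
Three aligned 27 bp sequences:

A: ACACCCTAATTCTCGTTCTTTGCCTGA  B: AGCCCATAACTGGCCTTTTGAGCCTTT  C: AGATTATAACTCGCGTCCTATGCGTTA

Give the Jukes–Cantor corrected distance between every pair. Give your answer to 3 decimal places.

d(A,B) = 0.673, d(A,C) = 0.511, d(B,C) = 0.588

A–B: 12/27 sites differ → p ≈ 0.444444, d = −0.75 ln(1 − 0.592592) = 0.673455 ≈ 0.673.
A–C: 10/27 sites differ → p ≈ 0.37037, d = −0.75 ln(1 − 0.493827) = 0.510658 ≈ 0.511.
B–C: 11/27 sites differ → p ≈ 0.407407, d = −0.75 ln(1 − 0.543209) = 0.587647 ≈ 0.588.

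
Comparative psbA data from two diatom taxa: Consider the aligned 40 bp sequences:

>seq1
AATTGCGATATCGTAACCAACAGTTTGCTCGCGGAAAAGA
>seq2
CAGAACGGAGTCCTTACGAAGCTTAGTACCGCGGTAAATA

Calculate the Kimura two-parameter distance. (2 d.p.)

0.86

Of 40 sites, 4 differences are transitions and 16 are transversions, so P = 4/40 = 0.1 and Q = 16/40 = 0.4.
Under the Kimura two-parameter model, d = −½ ln(1 − 2P − Q) − ¼ ln(1 − 2Q).
1 − 2P − Q = 0.4, giving −½ ln(0.4) = 0.458145.
1 − 2Q = 0.2, giving −¼ ln(0.2) = 0.402359.
d = 0.458145 + 0.402359 = 0.860504.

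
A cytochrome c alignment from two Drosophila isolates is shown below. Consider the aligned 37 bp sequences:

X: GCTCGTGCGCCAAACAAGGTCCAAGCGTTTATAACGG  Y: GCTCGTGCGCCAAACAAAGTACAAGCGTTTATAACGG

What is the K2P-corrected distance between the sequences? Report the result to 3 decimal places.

0.056

Of 37 sites, 1 differences are transitions and 1 are transversions, so P = 1/37 ≈ 0.027027 and Q = 1/37 ≈ 0.027027.
Under the Kimura two-parameter model, d = −½ ln(1 − 2P − Q) − ¼ ln(1 − 2Q).
1 − 2P − Q = 0.918919, giving −½ ln(0.918919) = 0.042279.
1 − 2Q = 0.945946, giving −¼ ln(0.945946) = 0.013892.
d = 0.042279 + 0.013892 = 0.056171.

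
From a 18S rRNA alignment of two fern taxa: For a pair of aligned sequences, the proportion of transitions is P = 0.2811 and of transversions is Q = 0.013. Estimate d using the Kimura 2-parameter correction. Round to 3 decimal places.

Under the Kimura two-parameter model, d = −½ ln(1 − 2P − Q) − ¼ ln(1 − 2Q).
1 − 2P − Q = 0.4248, giving −½ ln(0.4248) = 0.428068.
1 − 2Q = 0.974, giving −¼ ln(0.974) = 0.006586.
d = 0.428068 + 0.006586 = 0.434654.

0.435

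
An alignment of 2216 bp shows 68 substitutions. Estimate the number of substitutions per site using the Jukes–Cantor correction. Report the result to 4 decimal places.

0.0313

p = 68/2216 ≈ 0.030686.
d = −(3/4) ln(1 − 4p/3) = −0.75 ln(1 − 0.040915) = −0.75 ln(0.959085)
  = −0.75 × (-0.041776) = 0.031332 substitutions/site.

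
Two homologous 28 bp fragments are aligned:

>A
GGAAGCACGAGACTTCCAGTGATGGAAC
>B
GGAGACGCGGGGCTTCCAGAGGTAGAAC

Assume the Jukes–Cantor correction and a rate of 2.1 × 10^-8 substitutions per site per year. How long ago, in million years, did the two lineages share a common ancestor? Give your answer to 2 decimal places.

8.56

The sequences differ at 8 of 28 sites (4, 5, 7, 10, 12, 20, 22, 24), so p = 8/28 ≈ 0.285714.
d = −(3/4) ln(1 − 4p/3) = −0.75 ln(1 − 0.380952) = −0.75 ln(0.619048)
  = −0.75 × (-0.479572) = 0.359679 substitutions/site.
Under a molecular clock d = 2μt, so t = d/(2μ) = 0.359679 / (2 × 2.1 × 10^-8) = 8.56 million years.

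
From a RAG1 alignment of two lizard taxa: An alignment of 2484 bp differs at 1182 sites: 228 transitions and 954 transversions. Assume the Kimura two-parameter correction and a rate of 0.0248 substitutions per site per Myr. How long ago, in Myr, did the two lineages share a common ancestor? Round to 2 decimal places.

P = 228/2484 ≈ 0.091787 and Q = 954/2484 ≈ 0.384058.
Under the Kimura two-parameter model, d = −½ ln(1 − 2P − Q) − ¼ ln(1 − 2Q).
1 − 2P − Q = 0.432368, giving −½ ln(0.432368) = 0.419239.
1 − 2Q = 0.231884, giving −¼ ln(0.231884) = 0.365380.
d = 0.419239 + 0.365380 = 0.784619.
Under a molecular clock d = 2μt, so t = d/(2μ) = 0.784619 / (2 × 0.0248) = 15.82 Myr.

15.82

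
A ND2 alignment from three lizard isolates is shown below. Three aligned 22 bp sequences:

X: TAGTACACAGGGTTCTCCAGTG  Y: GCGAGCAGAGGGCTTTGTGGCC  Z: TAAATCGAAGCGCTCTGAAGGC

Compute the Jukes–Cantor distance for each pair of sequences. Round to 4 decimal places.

X–Y: 12/22 sites differ → p ≈ 0.545455, d = −0.75 ln(1 − 0.727273) = 0.974463 ≈ 0.9745.
X–Z: 11/22 sites differ → p = 0.5, d = −0.75 ln(1 − 0.666667) = 0.823960 ≈ 0.8240.
Y–Z: 11/22 sites differ → p = 0.5, d = −0.75 ln(1 − 0.666667) = 0.823960 ≈ 0.8240.

d(X,Y) = 0.9745, d(X,Z) = 0.8240, d(Y,Z) = 0.8240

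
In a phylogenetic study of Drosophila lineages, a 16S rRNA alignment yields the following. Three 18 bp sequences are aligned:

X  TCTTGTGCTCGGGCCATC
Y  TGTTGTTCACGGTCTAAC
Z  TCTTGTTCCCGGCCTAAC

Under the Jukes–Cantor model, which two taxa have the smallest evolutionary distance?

X–Y: 6/18 differ, p = 0.333, d = 0.441.
X–Z: 5/18 differ, p = 0.278, d = 0.347.
Y–Z: 3/18 differ, p = 0.167, d = 0.188.
The smallest distance is between Y and Z.

Y and Z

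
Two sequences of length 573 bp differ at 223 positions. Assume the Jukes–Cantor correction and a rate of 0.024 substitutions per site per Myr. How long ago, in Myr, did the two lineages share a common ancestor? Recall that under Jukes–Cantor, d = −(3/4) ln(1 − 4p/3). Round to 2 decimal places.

11.43

p = 223/573 ≈ 0.38918.
d = −(3/4) ln(1 − 4p/3) = −0.75 ln(1 − 0.518907) = −0.75 ln(0.481093)
  = −0.75 × (-0.731695) = 0.548771 substitutions/site.
Under a molecular clock d = 2μt, so t = d/(2μ) = 0.548771 / (2 × 0.024) = 11.43 Myr.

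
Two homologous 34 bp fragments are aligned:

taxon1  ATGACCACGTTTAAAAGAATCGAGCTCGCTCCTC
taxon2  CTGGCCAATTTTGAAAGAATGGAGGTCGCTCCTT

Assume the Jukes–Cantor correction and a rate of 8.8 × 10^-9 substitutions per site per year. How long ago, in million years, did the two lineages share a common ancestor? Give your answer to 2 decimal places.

The sequences differ at 8 of 34 sites (1, 4, 8, 9, 13, 21, 25, 34), so p = 8/34 ≈ 0.235294.
d = −(3/4) ln(1 − 4p/3) = −0.75 ln(1 − 0.313725) = −0.75 ln(0.686275)
  = −0.75 × (-0.376477) = 0.282358 substitutions/site.
Under a molecular clock d = 2μt, so t = d/(2μ) = 0.282358 / (2 × 8.8 × 10^-9) = 16.04 million years.

16.04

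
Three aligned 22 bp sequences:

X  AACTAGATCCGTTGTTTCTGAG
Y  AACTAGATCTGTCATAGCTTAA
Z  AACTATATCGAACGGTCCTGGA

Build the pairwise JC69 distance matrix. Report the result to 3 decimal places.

d(X,Y) = 0.414, d(X,Z) = 0.591, d(Y,Z) = 0.699

X–Y: 7/22 sites differ → p ≈ 0.318182, d = −0.75 ln(1 − 0.424243) = 0.414052 ≈ 0.414.
X–Z: 9/22 sites differ → p ≈ 0.409091, d = −0.75 ln(1 − 0.545455) = 0.591344 ≈ 0.591.
Y–Z: 10/22 sites differ → p ≈ 0.454545, d = −0.75 ln(1 − 0.60606) = 0.698667 ≈ 0.699.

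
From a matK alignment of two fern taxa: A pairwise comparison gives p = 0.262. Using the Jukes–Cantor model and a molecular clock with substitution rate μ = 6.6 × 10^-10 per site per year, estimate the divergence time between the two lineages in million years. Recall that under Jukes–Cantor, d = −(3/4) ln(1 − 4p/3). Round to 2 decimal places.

244.18

d = −(3/4) ln(1 − 4p/3) = −0.75 ln(1 − 0.349333) = −0.75 ln(0.650667)
  = −0.75 × (-0.429757) = 0.322318 substitutions/site.
Under a molecular clock d = 2μt, so t = d/(2μ) = 0.322318 / (2 × 6.6 × 10^-10) = 244.18 million years.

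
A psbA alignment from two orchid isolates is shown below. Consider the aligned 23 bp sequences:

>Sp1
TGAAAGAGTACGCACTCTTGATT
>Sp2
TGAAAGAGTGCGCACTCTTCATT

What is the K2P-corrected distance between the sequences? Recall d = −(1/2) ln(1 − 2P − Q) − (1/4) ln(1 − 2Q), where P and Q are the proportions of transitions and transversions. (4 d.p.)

Of 23 sites, 1 differences are transitions and 1 are transversions, so P = 1/23 ≈ 0.043478 and Q = 1/23 ≈ 0.043478.
Under the Kimura two-parameter model, d = −½ ln(1 − 2P − Q) − ¼ ln(1 − 2Q).
1 − 2P − Q = 0.869566, giving −½ ln(0.869566) = 0.069881.
1 − 2Q = 0.913044, giving −¼ ln(0.913044) = 0.022743.
d = 0.069881 + 0.022743 = 0.092624.

0.0926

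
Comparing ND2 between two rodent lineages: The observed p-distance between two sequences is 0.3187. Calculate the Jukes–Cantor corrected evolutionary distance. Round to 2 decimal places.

0.41

d = −(3/4) ln(1 − 4p/3) = −0.75 ln(1 − 0.424933) = −0.75 ln(0.575067)
  = −0.75 × (-0.553269) = 0.414952 substitutions/site.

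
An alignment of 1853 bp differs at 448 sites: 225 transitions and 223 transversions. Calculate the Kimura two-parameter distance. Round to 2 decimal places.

P = 225/1853 ≈ 0.121425 and Q = 223/1853 ≈ 0.120345.
Under the Kimura two-parameter model, d = −½ ln(1 − 2P − Q) − ¼ ln(1 − 2Q).
1 − 2P − Q = 0.636805, giving −½ ln(0.636805) = 0.225646.
1 − 2Q = 0.75931, giving −¼ ln(0.75931) = 0.068836.
d = 0.225646 + 0.068836 = 0.294482.

0.29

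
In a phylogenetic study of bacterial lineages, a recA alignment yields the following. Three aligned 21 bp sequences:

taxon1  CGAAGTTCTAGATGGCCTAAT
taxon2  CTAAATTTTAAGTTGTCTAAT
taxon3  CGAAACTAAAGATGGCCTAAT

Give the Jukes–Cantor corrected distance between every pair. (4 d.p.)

taxon1–taxon2: 7/21 sites differ → p ≈ 0.333333, d = −0.75 ln(1 − 0.444444) = 0.440839 ≈ 0.4408.
taxon1–taxon3: 4/21 sites differ → p ≈ 0.190476, d = −0.75 ln(1 − 0.253968) = 0.219740 ≈ 0.2197.
taxon2–taxon3: 8/21 sites differ → p ≈ 0.380952, d = −0.75 ln(1 − 0.507936) = 0.531860 ≈ 0.5319.

d(taxon1,taxon2) = 0.4408, d(taxon1,taxon3) = 0.2197, d(taxon2,taxon3) = 0.5319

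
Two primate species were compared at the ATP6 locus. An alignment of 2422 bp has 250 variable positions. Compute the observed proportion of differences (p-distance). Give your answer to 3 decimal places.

0.103

p = 250/2422 = 0.103220… ≈ 0.103 (to 3 d.p.).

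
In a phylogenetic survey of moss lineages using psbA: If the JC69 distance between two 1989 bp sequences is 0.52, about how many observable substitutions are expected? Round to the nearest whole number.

Invert JC69: p = (3/4)(1 − e^(−4d/3)) = 0.75 × (1 − e^(-0.693333)) = 0.75 × (1 − 0.499907) = 0.375070.
Expected differing sites = pL ≈ 0.375070 × 1989 = 746.01423 ≈ 746.

746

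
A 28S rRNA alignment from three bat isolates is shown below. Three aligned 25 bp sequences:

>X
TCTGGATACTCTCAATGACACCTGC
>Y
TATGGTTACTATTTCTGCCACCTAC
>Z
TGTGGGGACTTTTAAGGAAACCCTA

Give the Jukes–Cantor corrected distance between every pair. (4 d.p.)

X–Y: 8/25 sites differ → p = 0.32, d = −0.75 ln(1 − 0.426667) = 0.417216 ≈ 0.4172.
X–Z: 10/25 sites differ → p = 0.4, d = −0.75 ln(1 − 0.533333) = 0.571605 ≈ 0.5716.
Y–Z: 12/25 sites differ → p = 0.48, d = −0.75 ln(1 − 0.64) = 0.766238 ≈ 0.7662.

d(X,Y) = 0.4172, d(X,Z) = 0.5716, d(Y,Z) = 0.7662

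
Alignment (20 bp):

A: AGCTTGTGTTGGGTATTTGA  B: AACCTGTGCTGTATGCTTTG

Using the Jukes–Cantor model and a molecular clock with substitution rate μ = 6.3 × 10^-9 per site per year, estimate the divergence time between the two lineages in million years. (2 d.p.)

The sequences differ at 9 of 20 sites (2, 4, 9, 12, 13, 15, 16, 19, 20), so p = 9/20 = 0.45.
d = −(3/4) ln(1 − 4p/3) = −0.75 ln(1 − 0.6) = −0.75 ln(0.4)
  = −0.75 × (-0.916291) = 0.687218 substitutions/site.
Under a molecular clock d = 2μt, so t = d/(2μ) = 0.687218 / (2 × 6.3 × 10^-9) = 54.54 million years.

54.54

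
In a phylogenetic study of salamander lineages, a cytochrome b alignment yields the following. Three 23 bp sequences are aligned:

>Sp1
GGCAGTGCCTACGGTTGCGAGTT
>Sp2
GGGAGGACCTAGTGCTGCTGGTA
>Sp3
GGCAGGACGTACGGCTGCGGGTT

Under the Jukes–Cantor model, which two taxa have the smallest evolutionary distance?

Sp1 and Sp3

Sp1–Sp2: 9/23 differ, p = 0.391, d = 0.553.
Sp1–Sp3: 5/23 differ, p = 0.217, d = 0.257.
Sp2–Sp3: 6/23 differ, p = 0.261, d = 0.321.
The smallest distance is between Sp1 and Sp3.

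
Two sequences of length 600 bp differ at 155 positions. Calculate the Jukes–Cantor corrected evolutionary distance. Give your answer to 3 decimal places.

p = 155/600 ≈ 0.258333.
d = −(3/4) ln(1 − 4p/3) = −0.75 ln(1 − 0.344444) = −0.75 ln(0.655556)
  = −0.75 × (-0.422272) = 0.316704 substitutions/site.

0.317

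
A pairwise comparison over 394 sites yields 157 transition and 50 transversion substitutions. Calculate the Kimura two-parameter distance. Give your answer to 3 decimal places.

P = 157/394 ≈ 0.398477 and Q = 50/394 ≈ 0.126904.
Under the Kimura two-parameter model, d = −½ ln(1 − 2P − Q) − ¼ ln(1 − 2Q).
1 − 2P − Q = 0.076142, giving −½ ln(0.076142) = 1.287578.
1 − 2Q = 0.746192, giving −¼ ln(0.746192) = 0.073193.
d = 1.287578 + 0.073193 = 1.360771.

1.361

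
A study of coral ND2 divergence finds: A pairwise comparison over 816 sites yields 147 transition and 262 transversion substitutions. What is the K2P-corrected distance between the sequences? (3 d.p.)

0.829

P = 147/816 ≈ 0.180147 and Q = 262/816 ≈ 0.321078.
Under the Kimura two-parameter model, d = −½ ln(1 − 2P − Q) − ¼ ln(1 − 2Q).
1 − 2P − Q = 0.318628, giving −½ ln(0.318628) = 0.571866.
1 − 2Q = 0.357844, giving −¼ ln(0.357844) = 0.256915.
d = 0.571866 + 0.256915 = 0.828781.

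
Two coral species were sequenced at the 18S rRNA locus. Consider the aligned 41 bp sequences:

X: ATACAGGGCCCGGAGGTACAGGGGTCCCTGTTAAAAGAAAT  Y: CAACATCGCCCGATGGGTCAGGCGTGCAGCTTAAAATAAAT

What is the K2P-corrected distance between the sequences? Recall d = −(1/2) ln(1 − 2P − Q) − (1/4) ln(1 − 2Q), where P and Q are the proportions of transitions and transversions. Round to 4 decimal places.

Of 41 sites, 1 differences are transitions and 13 are transversions, so P = 1/41 ≈ 0.02439 and Q = 13/41 ≈ 0.317073.
Under the Kimura two-parameter model, d = −½ ln(1 − 2P − Q) − ¼ ln(1 − 2Q).
1 − 2P − Q = 0.634147, giving −½ ln(0.634147) = 0.227737.
1 − 2Q = 0.365854, giving −¼ ln(0.365854) = 0.251380.
d = 0.227737 + 0.251380 = 0.479117.

0.4791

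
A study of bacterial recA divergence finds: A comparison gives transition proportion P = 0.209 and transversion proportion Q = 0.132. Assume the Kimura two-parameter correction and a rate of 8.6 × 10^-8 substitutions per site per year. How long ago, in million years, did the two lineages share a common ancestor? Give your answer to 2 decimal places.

2.77

Under the Kimura two-parameter model, d = −½ ln(1 − 2P − Q) − ¼ ln(1 − 2Q).
1 − 2P − Q = 0.45, giving −½ ln(0.45) = 0.399254.
1 − 2Q = 0.736, giving −¼ ln(0.736) = 0.076631.
d = 0.399254 + 0.076631 = 0.475885.
Under a molecular clock d = 2μt, so t = d/(2μ) = 0.475885 / (2 × 8.6 × 10^-8) = 2.77 million years.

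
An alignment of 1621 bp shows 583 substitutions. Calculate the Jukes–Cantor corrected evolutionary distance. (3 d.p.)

p = 583/1621 ≈ 0.359655.
d = −(3/4) ln(1 − 4p/3) = −0.75 ln(1 − 0.47954) = −0.75 ln(0.52046)
  = −0.75 × (-0.653042) = 0.489782 substitutions/site.

0.490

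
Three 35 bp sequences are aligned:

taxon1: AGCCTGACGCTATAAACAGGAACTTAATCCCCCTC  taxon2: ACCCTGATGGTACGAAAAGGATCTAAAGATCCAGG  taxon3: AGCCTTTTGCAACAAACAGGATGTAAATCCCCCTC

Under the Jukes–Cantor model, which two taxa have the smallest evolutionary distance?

taxon1 and taxon3

taxon1–taxon2: 14/35 differ, p = 0.400, d = 0.572.
taxon1–taxon3: 8/35 differ, p = 0.229, d = 0.273.
taxon2–taxon3: 14/35 differ, p = 0.400, d = 0.572.
The smallest distance is between taxon1 and taxon3.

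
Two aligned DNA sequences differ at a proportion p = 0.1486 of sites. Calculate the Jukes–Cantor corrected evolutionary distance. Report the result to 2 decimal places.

0.17

d = −(3/4) ln(1 − 4p/3) = −0.75 ln(1 − 0.198133) = −0.75 ln(0.801867)
  = −0.75 × (-0.220813) = 0.165610 substitutions/site.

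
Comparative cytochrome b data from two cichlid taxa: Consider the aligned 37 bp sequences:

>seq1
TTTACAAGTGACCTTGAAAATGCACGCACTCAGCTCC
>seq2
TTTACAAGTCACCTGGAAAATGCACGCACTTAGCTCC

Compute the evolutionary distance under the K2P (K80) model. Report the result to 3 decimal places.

0.086

Of 37 sites, 1 differences are transitions and 2 are transversions, so P = 1/37 ≈ 0.027027 and Q = 2/37 ≈ 0.054054.
Under the Kimura two-parameter model, d = −½ ln(1 − 2P − Q) − ¼ ln(1 − 2Q).
1 − 2P − Q = 0.891892, giving −½ ln(0.891892) = 0.057205.
1 − 2Q = 0.891892, giving −¼ ln(0.891892) = 0.028603.
d = 0.057205 + 0.028603 = 0.085808.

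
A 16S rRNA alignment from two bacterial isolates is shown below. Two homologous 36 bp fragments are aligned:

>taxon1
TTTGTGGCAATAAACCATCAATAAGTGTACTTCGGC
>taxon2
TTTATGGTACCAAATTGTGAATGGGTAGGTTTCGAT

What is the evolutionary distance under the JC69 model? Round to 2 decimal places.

0.67

The sequences differ at 16 of 36 sites, so p = 16/36 ≈ 0.444444.
d = −(3/4) ln(1 − 4p/3) = −0.75 ln(1 − 0.592592) = −0.75 ln(0.407408)
  = −0.75 × (-0.897940) = 0.673455 substitutions/site.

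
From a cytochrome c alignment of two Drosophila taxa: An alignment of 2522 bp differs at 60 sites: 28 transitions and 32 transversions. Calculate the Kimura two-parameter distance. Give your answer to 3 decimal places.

0.024

P = 28/2522 ≈ 0.011102 and Q = 32/2522 ≈ 0.012688.
Under the Kimura two-parameter model, d = −½ ln(1 − 2P − Q) − ¼ ln(1 − 2Q).
1 − 2P − Q = 0.965108, giving −½ ln(0.965108) = 0.017758.
1 − 2Q = 0.974624, giving −¼ ln(0.974624) = 0.006426.
d = 0.017758 + 0.006426 = 0.024184.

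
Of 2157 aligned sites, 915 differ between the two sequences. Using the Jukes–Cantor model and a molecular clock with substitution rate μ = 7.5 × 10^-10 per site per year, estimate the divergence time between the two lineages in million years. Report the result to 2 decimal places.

416.90

p = 915/2157 ≈ 0.4242.
d = −(3/4) ln(1 − 4p/3) = −0.75 ln(1 − 0.5656) = −0.75 ln(0.4344)
  = −0.75 × (-0.833790) = 0.625343 substitutions/site.
Under a molecular clock d = 2μt, so t = d/(2μ) = 0.625343 / (2 × 7.5 × 10^-10) = 416.90 million years.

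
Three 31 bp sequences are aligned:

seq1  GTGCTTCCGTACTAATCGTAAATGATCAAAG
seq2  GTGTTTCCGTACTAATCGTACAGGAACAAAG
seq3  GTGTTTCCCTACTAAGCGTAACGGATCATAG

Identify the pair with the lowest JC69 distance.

seq1 and seq2

seq1–seq2: 4/31 differ, p = 0.129, d = 0.142.
seq1–seq3: 6/31 differ, p = 0.194, d = 0.224.
seq2–seq3: 6/31 differ, p = 0.194, d = 0.224.
The smallest distance is between seq1 and seq2.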